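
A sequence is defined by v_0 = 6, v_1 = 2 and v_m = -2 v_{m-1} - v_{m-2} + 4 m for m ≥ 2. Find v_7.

38

v_2 = -2(2) - 6 + 8 = -2
v_3 = -2(-2) - 2 + 12 = 14
v_4 = -2(14) - (-2) + 16 = -10
v_5 = -2(-10) - 14 + 20 = 26
v_6 = -2(26) - (-10) + 24 = -18
v_7 = -2(-18) - 26 + 28 = 38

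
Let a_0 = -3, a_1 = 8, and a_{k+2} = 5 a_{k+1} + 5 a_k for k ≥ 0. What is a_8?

a_2 = 5*8 + 5*(-3) = 25
a_3 = 5*25 + 5*8 = 165
a_4 = 5*165 + 5*25 = 950
a_5 = 5*950 + 5*165 = 5575
a_6 = 5*5575 + 5*950 = 32625
a_7 = 5*32625 + 5*5575 = 191000
a_8 = 5*191000 + 5*32625 = 1118125

1118125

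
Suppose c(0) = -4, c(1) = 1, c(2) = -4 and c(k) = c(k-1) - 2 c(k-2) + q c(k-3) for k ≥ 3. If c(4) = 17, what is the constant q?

c(3) = -6 - 4q
c(4) = 2 - 3q
So 2 - 3q = 17, giving q = -5.

-5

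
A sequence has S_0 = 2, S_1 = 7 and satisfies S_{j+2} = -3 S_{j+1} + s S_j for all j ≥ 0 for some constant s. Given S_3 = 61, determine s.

S_2 = -21 + 2s
S_3 = 63 + s
So 63 + s = 61, giving s = -2.

-2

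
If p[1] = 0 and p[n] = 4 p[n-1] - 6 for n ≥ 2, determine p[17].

The fixed point is -6/(1 - 4) = 2, so p[n] - 2 = 4(p[n-1] - 2).
Hence p[n] = -2·4^{n-1} + 2.
p[17] = -2·4^{16} + 2 = -2·4294967296 + 2 = -8589934590.

-8589934590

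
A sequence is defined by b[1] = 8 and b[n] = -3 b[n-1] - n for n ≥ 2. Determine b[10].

b[2] = -3·8 - 2 = -26
b[3] = -3·(-26) - 3 = 75
b[4] = -3·75 - 4 = -229
b[5] = -3·(-229) - 5 = 682
b[6] = -3·682 - 6 = -2052
b[7] = -3·(-2052) - 7 = 6149
b[8] = -3·6149 - 8 = -18455
b[9] = -3·(-18455) - 9 = 55356
b[10] = -3·55356 - 10 = -166078

-166078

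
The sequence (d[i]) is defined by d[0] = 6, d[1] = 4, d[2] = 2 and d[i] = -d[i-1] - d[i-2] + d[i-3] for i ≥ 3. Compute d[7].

4

d[3] = -2 - 4 + 6 = 0
d[4] = -0 - 2 + 4 = 2
d[5] = -2 - 0 + 2 = 0
d[6] = -0 - 2 + 0 = -2
d[7] = -(-2) - 0 + 2 = 4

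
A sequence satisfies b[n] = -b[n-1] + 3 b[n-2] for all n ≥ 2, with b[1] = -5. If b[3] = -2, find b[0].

Let b[0] = z.
b[2] = 5 + 3z
b[3] = -20 - 3z
So -20 - 3z = -2, giving z = -6.

-6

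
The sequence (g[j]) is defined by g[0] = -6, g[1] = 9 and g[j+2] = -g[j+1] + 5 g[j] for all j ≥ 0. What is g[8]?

g[2] = -9 + 5*(-6) = -39
g[3] = -(-39) + 5*9 = 84
g[4] = -84 + 5*(-39) = -279
g[5] = -(-279) + 5*84 = 699
g[6] = -699 + 5*(-279) = -2094
g[7] = -(-2094) + 5*699 = 5589
g[8] = -5589 + 5*(-2094) = -16059

-16059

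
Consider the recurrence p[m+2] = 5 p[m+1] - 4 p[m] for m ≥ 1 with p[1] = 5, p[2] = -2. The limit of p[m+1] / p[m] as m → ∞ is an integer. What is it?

4

The characteristic equation is r^2 - 5r + 4 = 0, which factors as (r - 4)(r - 1) = 0.
So the roots are 4 and 1. Since |4| > |1| and the coefficient of 4^m is non-zero, the ratio tends to 4.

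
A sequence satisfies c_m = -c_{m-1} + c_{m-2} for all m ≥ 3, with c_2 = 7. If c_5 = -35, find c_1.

-7

Let c_1 = z.
c_3 = -7 + z
c_4 = 14 - z
c_5 = -21 + 2z
So -21 + 2z = -35, giving z = -7.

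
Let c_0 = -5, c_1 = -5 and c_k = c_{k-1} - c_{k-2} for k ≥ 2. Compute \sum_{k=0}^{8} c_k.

-10

c_2 = (-5) - (-5) = 0
c_3 = 0 - (-5) = 5
c_4 = 5 - 0 = 5
c_5 = 5 - 5 = 0
c_6 = 0 - 5 = -5
c_7 = (-5) - 0 = -5
c_8 = (-5) - (-5) = 0
Sum = (-5) + (-5) + 0 + 5 + 5 + 0 + (-5) + (-5) + 0 = -10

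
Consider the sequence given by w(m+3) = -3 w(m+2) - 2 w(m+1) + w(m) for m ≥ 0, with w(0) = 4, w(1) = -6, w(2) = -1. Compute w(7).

w(3) = -3·(-1) - 2·(-6) + 4 = 19
w(4) = -3·19 - 2·(-1) + (-6) = -61
w(5) = -3·(-61) - 2·19 + (-1) = 144
w(6) = -3·144 - 2·(-61) + 19 = -291
w(7) = -3·(-291) - 2·144 + (-61) = 524

524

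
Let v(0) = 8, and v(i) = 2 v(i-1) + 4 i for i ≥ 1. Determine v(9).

8148

v(1) = 2*8 + 4 = 20
v(2) = 2*20 + 8 = 48
v(3) = 2*48 + 12 = 108
v(4) = 2*108 + 16 = 232
v(5) = 2*232 + 20 = 484
v(6) = 2*484 + 24 = 992
v(7) = 2*992 + 28 = 2012
v(8) = 2*2012 + 32 = 4056
v(9) = 2*4056 + 36 = 8148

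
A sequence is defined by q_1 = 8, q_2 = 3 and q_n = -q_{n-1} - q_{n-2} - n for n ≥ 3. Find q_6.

q_3 = -3 - 8 - 3 = -14
q_4 = -(-14) - 3 - 4 = 7
q_5 = -7 - (-14) - 5 = 2
q_6 = -2 - 7 - 6 = -15

-15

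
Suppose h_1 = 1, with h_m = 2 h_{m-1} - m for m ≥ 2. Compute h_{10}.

-1012

h_2 = 2*1 - 2 = 0
h_3 = 2*0 - 3 = -3
h_4 = 2*(-3) - 4 = -10
h_5 = 2*(-10) - 5 = -25
h_6 = 2*(-25) - 6 = -56
h_7 = 2*(-56) - 7 = -119
h_8 = 2*(-119) - 8 = -246
h_9 = 2*(-246) - 9 = -501
h_{10} = 2*(-501) - 10 = -1012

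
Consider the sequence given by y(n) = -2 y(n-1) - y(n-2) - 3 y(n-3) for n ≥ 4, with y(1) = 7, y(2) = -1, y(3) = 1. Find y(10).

y(4) = -2(1) - (-1) - 3(7) = -22
y(5) = -2(-22) - 1 - 3(-1) = 46
y(6) = -2(46) - (-22) - 3(1) = -73
y(7) = -2(-73) - 46 - 3(-22) = 166
y(8) = -2(166) - (-73) - 3(46) = -397
y(9) = -2(-397) - 166 - 3(-73) = 847
y(10) = -2(847) - (-397) - 3(166) = -1795

-1795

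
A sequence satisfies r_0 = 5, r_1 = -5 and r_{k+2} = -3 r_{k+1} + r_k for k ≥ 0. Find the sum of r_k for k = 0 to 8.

r_2 = -3*(-5) + 5 = 20
r_3 = -3*20 + (-5) = -65
r_4 = -3*(-65) + 20 = 215
r_5 = -3*215 + (-65) = -710
r_6 = -3*(-710) + 215 = 2345
r_7 = -3*2345 + (-710) = -7745
r_8 = -3*(-7745) + 2345 = 25580
Sum = 5 + (-5) + 20 + (-65) + 215 + (-710) + 2345 + (-7745) + 25580 = 19640

19640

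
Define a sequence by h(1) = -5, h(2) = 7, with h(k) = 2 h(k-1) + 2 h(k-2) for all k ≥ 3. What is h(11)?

h(3) = 2·7 + 2·(-5) = 4
h(4) = 2·4 + 2·7 = 22
h(5) = 2·22 + 2·4 = 52
h(6) = 2·52 + 2·22 = 148
h(7) = 2·148 + 2·52 = 400
h(8) = 2·400 + 2·148 = 1096
h(9) = 2·1096 + 2·400 = 2992
h(10) = 2·2992 + 2·1096 = 8176
h(11) = 2·8176 + 2·2992 = 22336

22336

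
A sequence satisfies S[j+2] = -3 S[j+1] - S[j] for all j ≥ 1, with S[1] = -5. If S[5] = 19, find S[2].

Let S[2] = z.
S[3] = 5 - 3z
S[4] = -15 + 8z
S[5] = 40 - 21z
So 40 - 21z = 19, giving z = 1.

1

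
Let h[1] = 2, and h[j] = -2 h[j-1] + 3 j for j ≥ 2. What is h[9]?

h[2] = -2(2) + 6 = 2
h[3] = -2(2) + 9 = 5
h[4] = -2(5) + 12 = 2
h[5] = -2(2) + 15 = 11
h[6] = -2(11) + 18 = -4
h[7] = -2(-4) + 21 = 29
h[8] = -2(29) + 24 = -34
h[9] = -2(-34) + 27 = 95

95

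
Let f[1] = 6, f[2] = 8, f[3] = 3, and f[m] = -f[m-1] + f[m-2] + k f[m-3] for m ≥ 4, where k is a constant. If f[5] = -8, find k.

-3

f[4] = 5 + 6k
f[5] = -2 + 2k
So -2 + 2k = -8, giving k = -3.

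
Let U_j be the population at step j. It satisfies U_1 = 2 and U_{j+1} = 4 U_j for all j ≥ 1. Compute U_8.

32768

U_2 = 4·2 = 8
U_3 = 4·8 = 32
U_4 = 4·32 = 128
U_5 = 4·128 = 512
U_6 = 4·512 = 2048
U_7 = 4·2048 = 8192
U_8 = 4·8192 = 32768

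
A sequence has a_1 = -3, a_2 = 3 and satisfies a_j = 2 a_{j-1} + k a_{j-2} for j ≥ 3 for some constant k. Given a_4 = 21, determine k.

a_3 = 6 - 3k
a_4 = 12 - 3k
So 12 - 3k = 21, giving k = -3.

-3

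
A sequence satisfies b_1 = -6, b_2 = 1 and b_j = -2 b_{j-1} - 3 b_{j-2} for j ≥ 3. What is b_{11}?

1336

b_3 = -2·1 - 3·(-6) = 16
b_4 = -2·16 - 3·1 = -35
b_5 = -2·(-35) - 3·16 = 22
b_6 = -2·22 - 3·(-35) = 61
b_7 = -2·61 - 3·22 = -188
b_8 = -2·(-188) - 3·61 = 193
b_9 = -2·193 - 3·(-188) = 178
b_{10} = -2·178 - 3·193 = -935
b_{11} = -2·(-935) - 3·178 = 1336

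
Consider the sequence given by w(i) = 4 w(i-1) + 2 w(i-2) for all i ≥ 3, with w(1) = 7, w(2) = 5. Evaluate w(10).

1136720

w(3) = 4·5 + 2·7 = 34
w(4) = 4·34 + 2·5 = 146
w(5) = 4·146 + 2·34 = 652
w(6) = 4·652 + 2·146 = 2900
w(7) = 4·2900 + 2·652 = 12904
w(8) = 4·12904 + 2·2900 = 57416
w(9) = 4·57416 + 2·12904 = 255472
w(10) = 4·255472 + 2·57416 = 1136720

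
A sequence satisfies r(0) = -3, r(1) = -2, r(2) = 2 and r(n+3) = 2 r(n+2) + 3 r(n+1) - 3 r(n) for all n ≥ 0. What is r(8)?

1382

r(3) = 2*2 + 3*(-2) - 3*(-3) = 7
r(4) = 2*7 + 3*2 - 3*(-2) = 26
r(5) = 2*26 + 3*7 - 3*2 = 67
r(6) = 2*67 + 3*26 - 3*7 = 191
r(7) = 2*191 + 3*67 - 3*26 = 505
r(8) = 2*505 + 3*191 - 3*67 = 1382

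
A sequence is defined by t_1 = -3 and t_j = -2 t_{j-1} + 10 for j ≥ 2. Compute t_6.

t_2 = -2·(-3) + 10 = 16
t_3 = -2·16 + 10 = -22
t_4 = -2·(-22) + 10 = 54
t_5 = -2·54 + 10 = -98
t_6 = -2·(-98) + 10 = 206

206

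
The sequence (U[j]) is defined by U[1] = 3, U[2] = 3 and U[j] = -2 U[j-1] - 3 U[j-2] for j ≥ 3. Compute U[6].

U[3] = -2*3 - 3*3 = -15
U[4] = -2*(-15) - 3*3 = 21
U[5] = -2*21 - 3*(-15) = 3
U[6] = -2*3 - 3*21 = -69

-69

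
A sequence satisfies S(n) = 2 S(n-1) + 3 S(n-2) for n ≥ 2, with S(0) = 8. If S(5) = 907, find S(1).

7

Let S(1) = v.
S(2) = 24 + 2v
S(3) = 48 + 7v
S(4) = 168 + 20v
S(5) = 480 + 61v
So 480 + 61v = 907, giving v = 7.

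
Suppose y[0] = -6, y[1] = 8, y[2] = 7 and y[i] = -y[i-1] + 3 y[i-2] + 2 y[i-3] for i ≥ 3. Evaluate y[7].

y[3] = -7 + 3·8 + 2·(-6) = 5
y[4] = -5 + 3·7 + 2·8 = 32
y[5] = -32 + 3·5 + 2·7 = -3
y[6] = -(-3) + 3·32 + 2·5 = 109
y[7] = -109 + 3·(-3) + 2·32 = -54

-54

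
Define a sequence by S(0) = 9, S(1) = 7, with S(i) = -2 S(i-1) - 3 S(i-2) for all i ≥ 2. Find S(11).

-2435

S(2) = -2*7 - 3*9 = -41
S(3) = -2*(-41) - 3*7 = 61
S(4) = -2*61 - 3*(-41) = 1
S(5) = -2*1 - 3*61 = -185
S(6) = -2*(-185) - 3*1 = 367
S(7) = -2*367 - 3*(-185) = -179
S(8) = -2*(-179) - 3*367 = -743
S(9) = -2*(-743) - 3*(-179) = 2023
S(10) = -2*2023 - 3*(-743) = -1817
S(11) = -2*(-1817) - 3*2023 = -2435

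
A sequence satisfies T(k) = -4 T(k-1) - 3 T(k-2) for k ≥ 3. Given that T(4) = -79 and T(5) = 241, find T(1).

Rearranging, T(k-2) = (T(k) + 4 T(k-1)) / -3.
T(3) = (241 + 4(-79)) / -3 = -75/-3 = 25
T(2) = (-79 + 4(25)) / -3 = 21/-3 = -7
T(1) = (25 + 4(-7)) / -3 = -3/-3 = 1

1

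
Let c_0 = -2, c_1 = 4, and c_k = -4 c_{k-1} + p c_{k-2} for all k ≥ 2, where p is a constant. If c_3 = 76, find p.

c_2 = -16 - 2p
c_3 = 64 + 12p
So 64 + 12p = 76, giving p = 1.

1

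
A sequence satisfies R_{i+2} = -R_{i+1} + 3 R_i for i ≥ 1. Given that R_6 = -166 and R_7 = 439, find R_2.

Rearranging, R_{i-2} = (R_i + R_{i-1}) / 3.
R_5 = (439 + (-166)) / 3 = 273/3 = 91
R_4 = (-166 + 91) / 3 = -75/3 = -25
R_3 = (91 + (-25)) / 3 = 66/3 = 22
R_2 = (-25 + 22) / 3 = -3/3 = -1

-1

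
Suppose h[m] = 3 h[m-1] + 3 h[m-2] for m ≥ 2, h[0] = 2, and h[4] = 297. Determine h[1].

Let h[1] = z.
h[2] = 6 + 3z
h[3] = 18 + 12z
h[4] = 72 + 45z
So 72 + 45z = 297, giving z = 5.

5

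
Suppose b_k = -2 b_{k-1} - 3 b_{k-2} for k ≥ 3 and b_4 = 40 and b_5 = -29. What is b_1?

Rearranging, b_{k-2} = (b_k + 2 b_{k-1}) / -3.
b_3 = (-29 + 2(40)) / -3 = 51/-3 = -17
b_2 = (40 + 2(-17)) / -3 = 6/-3 = -2
b_1 = (-17 + 2(-2)) / -3 = -21/-3 = 7

7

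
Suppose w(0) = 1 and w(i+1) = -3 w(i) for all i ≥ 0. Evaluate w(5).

w(1) = -3*1 = -3
w(2) = -3*(-3) = 9
w(3) = -3*9 = -27
w(4) = -3*(-27) = 81
w(5) = -3*81 = -243

-243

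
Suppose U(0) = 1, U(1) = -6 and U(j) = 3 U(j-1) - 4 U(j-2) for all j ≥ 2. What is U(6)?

U(2) = 3*(-6) - 4*1 = -22
U(3) = 3*(-22) - 4*(-6) = -42
U(4) = 3*(-42) - 4*(-22) = -38
U(5) = 3*(-38) - 4*(-42) = 54
U(6) = 3*54 - 4*(-38) = 314

314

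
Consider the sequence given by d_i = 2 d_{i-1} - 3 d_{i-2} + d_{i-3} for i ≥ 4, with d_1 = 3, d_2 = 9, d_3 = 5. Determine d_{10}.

d_4 = 2*5 - 3*9 + 3 = -14
d_5 = 2*(-14) - 3*5 + 9 = -34
d_6 = 2*(-34) - 3*(-14) + 5 = -21
d_7 = 2*(-21) - 3*(-34) + (-14) = 46
d_8 = 2*46 - 3*(-21) + (-34) = 121
d_9 = 2*121 - 3*46 + (-21) = 83
d_{10} = 2*83 - 3*121 + 46 = -151

-151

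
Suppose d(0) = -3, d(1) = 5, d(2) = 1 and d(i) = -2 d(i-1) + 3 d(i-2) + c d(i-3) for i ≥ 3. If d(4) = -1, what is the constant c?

2

d(3) = 13 - 3c
d(4) = -23 + 11c
So -23 + 11c = -1, giving c = 2.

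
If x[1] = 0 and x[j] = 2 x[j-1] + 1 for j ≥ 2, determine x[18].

The fixed point is 1/(1 - 2) = -1, so x[j] + 1 = 2(x[j-1] + 1).
Hence x[j] = 1·2^{j-1} - 1.
x[18] = 1·2^{17} - 1 = 1·131072 - 1 = 131071.

131071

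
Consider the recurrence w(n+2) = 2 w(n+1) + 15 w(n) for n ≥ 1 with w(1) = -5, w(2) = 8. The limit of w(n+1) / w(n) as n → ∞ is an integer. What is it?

The characteristic equation is r^2 - 2r - 15 = 0, which factors as (r - 5)(r + 3) = 0.
So the roots are 5 and -3. Since |5| > |-3| and the coefficient of 5^n is non-zero, the ratio tends to 5.

5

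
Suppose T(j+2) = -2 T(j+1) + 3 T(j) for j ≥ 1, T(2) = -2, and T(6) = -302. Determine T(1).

Let T(1) = y.
T(3) = 4 + 3y
T(4) = -14 - 6y
T(5) = 40 + 21y
T(6) = -122 - 60y
So -122 - 60y = -302, giving y = 3.

3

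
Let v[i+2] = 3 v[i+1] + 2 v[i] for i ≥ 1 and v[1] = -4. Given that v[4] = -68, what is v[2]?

Let v[2] = w.
v[3] = -8 + 3w
v[4] = -24 + 11w
So -24 + 11w = -68, giving w = -4.

-4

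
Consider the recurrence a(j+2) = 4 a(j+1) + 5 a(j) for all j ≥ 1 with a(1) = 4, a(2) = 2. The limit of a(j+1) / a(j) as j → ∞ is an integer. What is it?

5

The characteristic equation is r^2 - 4r - 5 = 0, which factors as (r - 5)(r + 1) = 0.
So the roots are 5 and -1. Since |5| > |-1| and the coefficient of 5^j is non-zero, the ratio tends to 5.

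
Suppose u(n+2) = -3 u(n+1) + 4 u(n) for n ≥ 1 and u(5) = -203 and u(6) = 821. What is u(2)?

Rearranging, u(n-2) = (u(n) + 3 u(n-1)) / 4.
u(4) = (821 + 3(-203)) / 4 = 212/4 = 53
u(3) = (-203 + 3(53)) / 4 = -44/4 = -11
u(2) = (53 + 3(-11)) / 4 = 20/4 = 5

5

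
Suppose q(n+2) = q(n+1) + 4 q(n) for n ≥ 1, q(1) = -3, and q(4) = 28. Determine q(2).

Let q(2) = y.
q(3) = -12 + y
q(4) = -12 + 5y
So -12 + 5y = 28, giving y = 8.

8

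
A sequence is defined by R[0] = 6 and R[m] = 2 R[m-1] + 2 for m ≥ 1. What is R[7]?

1022

R[1] = 2*6 + 2 = 14
R[2] = 2*14 + 2 = 30
R[3] = 2*30 + 2 = 62
R[4] = 2*62 + 2 = 126
R[5] = 2*126 + 2 = 254
R[6] = 2*254 + 2 = 510
R[7] = 2*510 + 2 = 1022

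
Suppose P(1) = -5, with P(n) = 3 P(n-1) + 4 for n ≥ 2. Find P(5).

-245

P(2) = 3(-5) + 4 = -11
P(3) = 3(-11) + 4 = -29
P(4) = 3(-29) + 4 = -83
P(5) = 3(-83) + 4 = -245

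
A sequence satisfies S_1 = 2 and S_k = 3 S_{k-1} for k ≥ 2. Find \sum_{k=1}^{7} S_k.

S_2 = 3·2 = 6
S_3 = 3·6 = 18
S_4 = 3·18 = 54
S_5 = 3·54 = 162
S_6 = 3·162 = 486
S_7 = 3·486 = 1458
Sum = 2 + 6 + 18 + 54 + 162 + 486 + 1458 = 2186

2186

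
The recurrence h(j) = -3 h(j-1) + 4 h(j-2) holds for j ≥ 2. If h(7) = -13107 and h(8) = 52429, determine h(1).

Rearranging, h(j-2) = (h(j) + 3 h(j-1)) / 4.
h(6) = (52429 + 3·(-13107)) / 4 = 13108/4 = 3277
h(5) = (-13107 + 3·3277) / 4 = -3276/4 = -819
h(4) = (3277 + 3·(-819)) / 4 = 820/4 = 205
h(3) = (-819 + 3·205) / 4 = -204/4 = -51
h(2) = (205 + 3·(-51)) / 4 = 52/4 = 13
h(1) = (-51 + 3·13) / 4 = -12/4 = -3

-3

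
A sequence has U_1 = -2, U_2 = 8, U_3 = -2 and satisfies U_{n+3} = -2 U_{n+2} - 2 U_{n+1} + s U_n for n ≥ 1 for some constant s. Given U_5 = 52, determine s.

2

U_4 = -12 - 2s
U_5 = 28 + 12s
So 28 + 12s = 52, giving s = 2.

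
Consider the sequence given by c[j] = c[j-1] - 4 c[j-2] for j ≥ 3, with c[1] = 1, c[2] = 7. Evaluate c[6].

63

c[3] = 7 - 4·1 = 3
c[4] = 3 - 4·7 = -25
c[5] = (-25) - 4·3 = -37
c[6] = (-37) - 4·(-25) = 63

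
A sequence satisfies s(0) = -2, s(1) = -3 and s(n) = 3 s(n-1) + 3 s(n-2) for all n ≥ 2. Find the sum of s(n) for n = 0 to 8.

-57980

s(2) = 3·(-3) + 3·(-2) = -15
s(3) = 3·(-15) + 3·(-3) = -54
s(4) = 3·(-54) + 3·(-15) = -207
s(5) = 3·(-207) + 3·(-54) = -783
s(6) = 3·(-783) + 3·(-207) = -2970
s(7) = 3·(-2970) + 3·(-783) = -11259
s(8) = 3·(-11259) + 3·(-2970) = -42687
Sum = (-2) + (-3) + (-15) + (-54) + (-207) + (-783) + (-2970) + (-11259) + (-42687) = -57980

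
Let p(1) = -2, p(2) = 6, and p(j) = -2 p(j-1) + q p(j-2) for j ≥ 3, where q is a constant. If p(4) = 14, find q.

p(3) = -12 - 2q
p(4) = 24 + 10q
So 24 + 10q = 14, giving q = -1.

-1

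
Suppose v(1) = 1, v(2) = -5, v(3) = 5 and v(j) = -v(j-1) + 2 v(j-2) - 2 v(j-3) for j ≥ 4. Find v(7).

189

v(4) = -5 + 2·(-5) - 2·1 = -17
v(5) = -(-17) + 2·5 - 2·(-5) = 37
v(6) = -37 + 2·(-17) - 2·5 = -81
v(7) = -(-81) + 2·37 - 2·(-17) = 189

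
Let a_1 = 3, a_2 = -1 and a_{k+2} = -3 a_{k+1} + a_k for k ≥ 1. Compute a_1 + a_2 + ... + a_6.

-156

a_3 = -3·(-1) + 3 = 6
a_4 = -3·6 + (-1) = -19
a_5 = -3·(-19) + 6 = 63
a_6 = -3·63 + (-19) = -208
Sum = 3 + (-1) + 6 + (-19) + 63 + (-208) = -156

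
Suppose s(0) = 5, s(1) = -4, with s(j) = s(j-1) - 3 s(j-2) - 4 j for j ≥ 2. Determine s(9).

s(2) = (-4) - 3(5) - 8 = -27
s(3) = (-27) - 3(-4) - 12 = -27
s(4) = (-27) - 3(-27) - 16 = 38
s(5) = 38 - 3(-27) - 20 = 99
s(6) = 99 - 3(38) - 24 = -39
s(7) = (-39) - 3(99) - 28 = -364
s(8) = (-364) - 3(-39) - 32 = -279
s(9) = (-279) - 3(-364) - 36 = 777

777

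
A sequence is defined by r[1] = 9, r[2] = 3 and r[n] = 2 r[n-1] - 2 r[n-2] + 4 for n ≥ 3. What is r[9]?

r[3] = 2(3) - 2(9) + 4 = -8
r[4] = 2(-8) - 2(3) + 4 = -18
r[5] = 2(-18) - 2(-8) + 4 = -16
r[6] = 2(-16) - 2(-18) + 4 = 8
r[7] = 2(8) - 2(-16) + 4 = 52
r[8] = 2(52) - 2(8) + 4 = 92
r[9] = 2(92) - 2(52) + 4 = 84

84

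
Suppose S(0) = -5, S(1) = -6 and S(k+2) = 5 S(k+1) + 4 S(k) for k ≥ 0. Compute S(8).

S(2) = 5(-6) + 4(-5) = -50
S(3) = 5(-50) + 4(-6) = -274
S(4) = 5(-274) + 4(-50) = -1570
S(5) = 5(-1570) + 4(-274) = -8946
S(6) = 5(-8946) + 4(-1570) = -51010
S(7) = 5(-51010) + 4(-8946) = -290834
S(8) = 5(-290834) + 4(-51010) = -1658210

-1658210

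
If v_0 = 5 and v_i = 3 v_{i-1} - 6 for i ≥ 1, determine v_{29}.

The fixed point is -6/(1 - 3) = 3, so v_i - 3 = 3(v_{i-1} - 3).
Hence v_i = 2·3^i + 3.
v_{29} = 2·3^{29} + 3 = 2·68630377364883 + 3 = 137260754729769.

137260754729769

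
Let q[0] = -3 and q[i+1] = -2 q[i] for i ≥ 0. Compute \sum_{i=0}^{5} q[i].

63

q[1] = -2(-3) = 6
q[2] = -2(6) = -12
q[3] = -2(-12) = 24
q[4] = -2(24) = -48
q[5] = -2(-48) = 96
Sum = (-3) + 6 + (-12) + 24 + (-48) + 96 = 63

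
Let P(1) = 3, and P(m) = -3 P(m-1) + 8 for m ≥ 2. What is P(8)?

-2185

P(2) = -3·3 + 8 = -1
P(3) = -3·(-1) + 8 = 11
P(4) = -3·11 + 8 = -25
P(5) = -3·(-25) + 8 = 83
P(6) = -3·83 + 8 = -241
P(7) = -3·(-241) + 8 = 731
P(8) = -3·731 + 8 = -2185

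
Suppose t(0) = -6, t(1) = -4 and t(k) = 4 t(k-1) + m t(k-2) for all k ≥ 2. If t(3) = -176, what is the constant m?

t(2) = -16 - 6m
t(3) = -64 - 28m
So -64 - 28m = -176, giving m = 4.

4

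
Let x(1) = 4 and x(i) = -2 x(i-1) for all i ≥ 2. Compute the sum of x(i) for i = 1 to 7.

172

x(2) = -2·4 = -8
x(3) = -2·(-8) = 16
x(4) = -2·16 = -32
x(5) = -2·(-32) = 64
x(6) = -2·64 = -128
x(7) = -2·(-128) = 256
Sum = 4 + (-8) + 16 + (-32) + 64 + (-128) + 256 = 172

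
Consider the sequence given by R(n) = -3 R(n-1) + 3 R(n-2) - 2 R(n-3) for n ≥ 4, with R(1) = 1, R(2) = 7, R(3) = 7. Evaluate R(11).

R(4) = -3(7) + 3(7) - 2(1) = -2
R(5) = -3(-2) + 3(7) - 2(7) = 13
R(6) = -3(13) + 3(-2) - 2(7) = -59
R(7) = -3(-59) + 3(13) - 2(-2) = 220
R(8) = -3(220) + 3(-59) - 2(13) = -863
R(9) = -3(-863) + 3(220) - 2(-59) = 3367
R(10) = -3(3367) + 3(-863) - 2(220) = -13130
R(11) = -3(-13130) + 3(3367) - 2(-863) = 51217

51217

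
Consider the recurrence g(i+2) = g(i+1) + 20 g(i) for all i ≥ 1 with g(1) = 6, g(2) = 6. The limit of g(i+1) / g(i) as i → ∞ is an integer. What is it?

The characteristic equation is r^2 - r - 20 = 0, which factors as (r - 5)(r + 4) = 0.
So the roots are 5 and -4. Since |5| > |-4| and the coefficient of 5^i is non-zero, the ratio tends to 5.

5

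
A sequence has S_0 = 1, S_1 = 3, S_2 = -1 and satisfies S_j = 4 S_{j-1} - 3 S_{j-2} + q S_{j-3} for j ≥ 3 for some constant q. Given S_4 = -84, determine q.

-5

S_3 = -13 + q
S_4 = -49 + 7q
So -49 + 7q = -84, giving q = -5.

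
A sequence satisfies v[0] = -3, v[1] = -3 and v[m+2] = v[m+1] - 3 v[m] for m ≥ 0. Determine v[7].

v[2] = (-3) - 3*(-3) = 6
v[3] = 6 - 3*(-3) = 15
v[4] = 15 - 3*6 = -3
v[5] = (-3) - 3*15 = -48
v[6] = (-48) - 3*(-3) = -39
v[7] = (-39) - 3*(-48) = 105

105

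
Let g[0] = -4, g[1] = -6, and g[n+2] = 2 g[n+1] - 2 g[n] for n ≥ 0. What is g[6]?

g[2] = 2*(-6) - 2*(-4) = -4
g[3] = 2*(-4) - 2*(-6) = 4
g[4] = 2*4 - 2*(-4) = 16
g[5] = 2*16 - 2*4 = 24
g[6] = 2*24 - 2*16 = 16

16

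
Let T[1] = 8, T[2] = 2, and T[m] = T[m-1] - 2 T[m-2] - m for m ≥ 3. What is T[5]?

4

T[3] = 2 - 2·8 - 3 = -17
T[4] = (-17) - 2·2 - 4 = -25
T[5] = (-25) - 2·(-17) - 5 = 4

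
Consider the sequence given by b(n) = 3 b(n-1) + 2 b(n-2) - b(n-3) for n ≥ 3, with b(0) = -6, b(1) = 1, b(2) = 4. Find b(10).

b(3) = 3*4 + 2*1 - (-6) = 20
b(4) = 3*20 + 2*4 - 1 = 67
b(5) = 3*67 + 2*20 - 4 = 237
b(6) = 3*237 + 2*67 - 20 = 825
b(7) = 3*825 + 2*237 - 67 = 2882
b(8) = 3*2882 + 2*825 - 237 = 10059
b(9) = 3*10059 + 2*2882 - 825 = 35116
b(10) = 3*35116 + 2*10059 - 2882 = 122584

122584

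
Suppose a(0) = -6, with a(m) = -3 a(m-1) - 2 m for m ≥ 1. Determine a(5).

1364

a(1) = -3*(-6) - 2 = 16
a(2) = -3*16 - 4 = -52
a(3) = -3*(-52) - 6 = 150
a(4) = -3*150 - 8 = -458
a(5) = -3*(-458) - 10 = 1364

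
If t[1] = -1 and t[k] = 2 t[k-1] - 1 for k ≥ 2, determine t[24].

The fixed point is -1/(1 - 2) = 1, so t[k] - 1 = 2(t[k-1] - 1).
Hence t[k] = -2·2^{k-1} + 1.
t[24] = -2·2^{23} + 1 = -2·8388608 + 1 = -16777215.

-16777215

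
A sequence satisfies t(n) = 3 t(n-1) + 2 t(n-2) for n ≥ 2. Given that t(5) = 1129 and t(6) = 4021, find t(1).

7

Rearranging, t(n-2) = (t(n) - 3 t(n-1)) / 2.
t(4) = (4021 - 3(1129)) / 2 = 634/2 = 317
t(3) = (1129 - 3(317)) / 2 = 178/2 = 89
t(2) = (317 - 3(89)) / 2 = 50/2 = 25
t(1) = (89 - 3(25)) / 2 = 14/2 = 7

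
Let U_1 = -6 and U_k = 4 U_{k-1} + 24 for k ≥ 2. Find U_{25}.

The fixed point is 24/(1 - 4) = -8, so U_k + 8 = 4(U_{k-1} + 8).
Hence U_k = 2·4^{k-1} - 8.
U_{25} = 2·4^{24} - 8 = 2·281474976710656 - 8 = 562949953421304.

562949953421304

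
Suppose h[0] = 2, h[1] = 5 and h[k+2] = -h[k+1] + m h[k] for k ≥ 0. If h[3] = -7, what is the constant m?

h[2] = -5 + 2m
h[3] = 5 + 3m
So 5 + 3m = -7, giving m = -4.

-4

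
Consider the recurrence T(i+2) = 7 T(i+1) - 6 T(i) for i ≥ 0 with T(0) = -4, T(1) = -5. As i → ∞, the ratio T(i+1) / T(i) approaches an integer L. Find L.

The characteristic equation is r^2 - 7r + 6 = 0, which factors as (r - 6)(r - 1) = 0.
So the roots are 6 and 1. Since |6| > |1| and the coefficient of 6^i is non-zero, the ratio tends to 6.

6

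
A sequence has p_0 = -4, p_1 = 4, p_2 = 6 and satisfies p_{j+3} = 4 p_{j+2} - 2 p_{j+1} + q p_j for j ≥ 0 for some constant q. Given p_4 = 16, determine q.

3

p_3 = 16 - 4q
p_4 = 52 - 12q
So 52 - 12q = 16, giving q = 3.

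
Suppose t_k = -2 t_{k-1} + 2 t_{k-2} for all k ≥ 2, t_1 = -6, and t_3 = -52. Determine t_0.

4

Let t_0 = v.
t_2 = 12 + 2v
t_3 = -36 - 4v
So -36 - 4v = -52, giving v = 4.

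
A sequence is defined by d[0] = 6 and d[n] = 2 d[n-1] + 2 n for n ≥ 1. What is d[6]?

624

d[1] = 2*6 + 2 = 14
d[2] = 2*14 + 4 = 32
d[3] = 2*32 + 6 = 70
d[4] = 2*70 + 8 = 148
d[5] = 2*148 + 10 = 306
d[6] = 2*306 + 12 = 624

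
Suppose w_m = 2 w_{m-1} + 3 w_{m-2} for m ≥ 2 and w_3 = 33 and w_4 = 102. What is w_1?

Rearranging, w_{m-2} = (w_m - 2 w_{m-1}) / 3.
w_2 = (102 - 2·33) / 3 = 36/3 = 12
w_1 = (33 - 2·12) / 3 = 9/3 = 3

3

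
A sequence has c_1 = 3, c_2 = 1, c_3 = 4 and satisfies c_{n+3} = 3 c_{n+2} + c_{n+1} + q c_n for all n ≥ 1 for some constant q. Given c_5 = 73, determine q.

c_4 = 13 + 3q
c_5 = 43 + 10q
So 43 + 10q = 73, giving q = 3.

3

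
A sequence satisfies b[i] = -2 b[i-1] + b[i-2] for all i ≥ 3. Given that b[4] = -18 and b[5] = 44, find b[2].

Rearranging, b[i-2] = b[i] + 2 b[i-1].
b[3] = 44 + 2·(-18) = 8
b[2] = -18 + 2·8 = -2

-2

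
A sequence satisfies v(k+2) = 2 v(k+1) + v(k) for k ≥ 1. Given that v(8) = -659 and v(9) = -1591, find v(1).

Rearranging, v(k-2) = v(k) - 2 v(k-1).
v(7) = -1591 - 2(-659) = -273
v(6) = -659 - 2(-273) = -113
v(5) = -273 - 2(-113) = -47
v(4) = -113 - 2(-47) = -19
v(3) = -47 - 2(-19) = -9
v(2) = -19 - 2(-9) = -1
v(1) = -9 - 2(-1) = -7

-7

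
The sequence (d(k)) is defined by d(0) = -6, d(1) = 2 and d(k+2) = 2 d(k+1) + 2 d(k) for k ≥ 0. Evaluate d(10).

d(2) = 2*2 + 2*(-6) = -8
d(3) = 2*(-8) + 2*2 = -12
d(4) = 2*(-12) + 2*(-8) = -40
d(5) = 2*(-40) + 2*(-12) = -104
d(6) = 2*(-104) + 2*(-40) = -288
d(7) = 2*(-288) + 2*(-104) = -784
d(8) = 2*(-784) + 2*(-288) = -2144
d(9) = 2*(-2144) + 2*(-784) = -5856
d(10) = 2*(-5856) + 2*(-2144) = -16000

-16000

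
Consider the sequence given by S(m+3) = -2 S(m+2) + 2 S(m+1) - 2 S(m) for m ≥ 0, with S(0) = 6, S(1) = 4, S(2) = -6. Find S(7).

848

S(3) = -2*(-6) + 2*4 - 2*6 = 8
S(4) = -2*8 + 2*(-6) - 2*4 = -36
S(5) = -2*(-36) + 2*8 - 2*(-6) = 100
S(6) = -2*100 + 2*(-36) - 2*8 = -288
S(7) = -2*(-288) + 2*100 - 2*(-36) = 848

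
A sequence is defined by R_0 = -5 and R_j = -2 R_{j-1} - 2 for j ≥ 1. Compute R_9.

R_1 = -2·(-5) - 2 = 8
R_2 = -2·8 - 2 = -18
R_3 = -2·(-18) - 2 = 34
R_4 = -2·34 - 2 = -70
R_5 = -2·(-70) - 2 = 138
R_6 = -2·138 - 2 = -278
R_7 = -2·(-278) - 2 = 554
R_8 = -2·554 - 2 = -1110
R_9 = -2·(-1110) - 2 = 2218

2218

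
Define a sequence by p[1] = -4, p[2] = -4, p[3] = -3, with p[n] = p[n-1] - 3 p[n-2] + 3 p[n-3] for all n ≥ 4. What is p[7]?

p[4] = (-3) - 3*(-4) + 3*(-4) = -3
p[5] = (-3) - 3*(-3) + 3*(-4) = -6
p[6] = (-6) - 3*(-3) + 3*(-3) = -6
p[7] = (-6) - 3*(-6) + 3*(-3) = 3

3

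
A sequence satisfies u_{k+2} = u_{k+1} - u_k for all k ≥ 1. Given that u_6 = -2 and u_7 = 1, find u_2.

Rearranging, u_{k-2} = -(u_k - u_{k-1}).
u_5 = -(1 - (-2)) = -3
u_4 = -(-2 - (-3)) = -1
u_3 = -(-3 - (-1)) = 2
u_2 = -(-1 - 2) = 3

3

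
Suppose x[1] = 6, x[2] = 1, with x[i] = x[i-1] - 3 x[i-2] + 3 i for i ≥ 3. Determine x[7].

x[3] = 1 - 3·6 + 9 = -8
x[4] = (-8) - 3·1 + 12 = 1
x[5] = 1 - 3·(-8) + 15 = 40
x[6] = 40 - 3·1 + 18 = 55
x[7] = 55 - 3·40 + 21 = -44

-44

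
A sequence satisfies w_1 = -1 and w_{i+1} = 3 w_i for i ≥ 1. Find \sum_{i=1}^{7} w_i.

-1093

w_2 = 3*(-1) = -3
w_3 = 3*(-3) = -9
w_4 = 3*(-9) = -27
w_5 = 3*(-27) = -81
w_6 = 3*(-81) = -243
w_7 = 3*(-243) = -729
Sum = (-1) + (-3) + (-9) + (-27) + (-81) + (-243) + (-729) = -1093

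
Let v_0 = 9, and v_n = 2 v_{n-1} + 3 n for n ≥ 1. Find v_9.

v_1 = 2·9 + 3 = 21
v_2 = 2·21 + 6 = 48
v_3 = 2·48 + 9 = 105
v_4 = 2·105 + 12 = 222
v_5 = 2·222 + 15 = 459
v_6 = 2·459 + 18 = 936
v_7 = 2·936 + 21 = 1893
v_8 = 2·1893 + 24 = 3810
v_9 = 2·3810 + 27 = 7647

7647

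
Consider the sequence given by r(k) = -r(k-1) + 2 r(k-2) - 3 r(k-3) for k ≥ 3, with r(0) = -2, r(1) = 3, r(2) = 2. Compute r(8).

r(3) = -2 + 2(3) - 3(-2) = 10
r(4) = -10 + 2(2) - 3(3) = -15
r(5) = -(-15) + 2(10) - 3(2) = 29
r(6) = -29 + 2(-15) - 3(10) = -89
r(7) = -(-89) + 2(29) - 3(-15) = 192
r(8) = -192 + 2(-89) - 3(29) = -457

-457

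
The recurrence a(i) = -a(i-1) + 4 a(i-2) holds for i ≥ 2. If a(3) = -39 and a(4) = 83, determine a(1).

-7

Rearranging, a(i-2) = (a(i) + a(i-1)) / 4.
a(2) = (83 + (-39)) / 4 = 44/4 = 11
a(1) = (-39 + 11) / 4 = -28/4 = -7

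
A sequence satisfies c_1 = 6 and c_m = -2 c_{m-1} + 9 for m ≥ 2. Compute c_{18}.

-393213

The fixed point is 9/(1 + 2) = 3, so c_m - 3 = -2(c_{m-1} - 3).
Hence c_m = 3·(-2)^{m-1} + 3.
c_{18} = 3·(-2)^{17} + 3 = 3·-131072 + 3 = -393213.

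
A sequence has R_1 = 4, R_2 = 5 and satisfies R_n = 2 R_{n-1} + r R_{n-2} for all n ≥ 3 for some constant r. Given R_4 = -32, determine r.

-4

R_3 = 10 + 4r
R_4 = 20 + 13r
So 20 + 13r = -32, giving r = -4.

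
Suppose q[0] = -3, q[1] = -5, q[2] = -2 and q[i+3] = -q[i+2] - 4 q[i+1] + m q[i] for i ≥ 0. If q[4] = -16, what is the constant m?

1

q[3] = 22 - 3m
q[4] = -14 - 2m
So -14 - 2m = -16, giving m = 1.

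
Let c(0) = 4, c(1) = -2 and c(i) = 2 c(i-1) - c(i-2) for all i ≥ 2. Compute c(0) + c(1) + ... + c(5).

c(2) = 2*(-2) - 4 = -8
c(3) = 2*(-8) - (-2) = -14
c(4) = 2*(-14) - (-8) = -20
c(5) = 2*(-20) - (-14) = -26
Sum = 4 + (-2) + (-8) + (-14) + (-20) + (-26) = -66

-66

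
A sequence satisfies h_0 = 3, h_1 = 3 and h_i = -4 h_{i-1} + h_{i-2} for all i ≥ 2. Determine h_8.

h_2 = -4·3 + 3 = -9
h_3 = -4·(-9) + 3 = 39
h_4 = -4·39 + (-9) = -165
h_5 = -4·(-165) + 39 = 699
h_6 = -4·699 + (-165) = -2961
h_7 = -4·(-2961) + 699 = 12543
h_8 = -4·12543 + (-2961) = -53133

-53133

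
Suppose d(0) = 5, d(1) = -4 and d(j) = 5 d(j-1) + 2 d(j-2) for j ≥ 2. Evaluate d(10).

-7455190

d(2) = 5·(-4) + 2·5 = -10
d(3) = 5·(-10) + 2·(-4) = -58
d(4) = 5·(-58) + 2·(-10) = -310
d(5) = 5·(-310) + 2·(-58) = -1666
d(6) = 5·(-1666) + 2·(-310) = -8950
d(7) = 5·(-8950) + 2·(-1666) = -48082
d(8) = 5·(-48082) + 2·(-8950) = -258310
d(9) = 5·(-258310) + 2·(-48082) = -1387714
d(10) = 5·(-1387714) + 2·(-258310) = -7455190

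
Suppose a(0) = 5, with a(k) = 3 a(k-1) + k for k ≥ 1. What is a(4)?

463

a(1) = 3(5) + 1 = 16
a(2) = 3(16) + 2 = 50
a(3) = 3(50) + 3 = 153
a(4) = 3(153) + 4 = 463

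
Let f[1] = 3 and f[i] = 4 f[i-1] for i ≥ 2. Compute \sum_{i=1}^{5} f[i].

1023

f[2] = 4(3) = 12
f[3] = 4(12) = 48
f[4] = 4(48) = 192
f[5] = 4(192) = 768
Sum = 3 + 12 + 48 + 192 + 768 = 1023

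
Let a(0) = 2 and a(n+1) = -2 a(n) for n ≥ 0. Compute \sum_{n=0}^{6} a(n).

a(1) = -2*2 = -4
a(2) = -2*(-4) = 8
a(3) = -2*8 = -16
a(4) = -2*(-16) = 32
a(5) = -2*32 = -64
a(6) = -2*(-64) = 128
Sum = 2 + (-4) + 8 + (-16) + 32 + (-64) + 128 = 86

86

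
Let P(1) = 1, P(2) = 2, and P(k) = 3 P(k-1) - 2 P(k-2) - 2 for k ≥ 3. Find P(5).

P(3) = 3*2 - 2*1 - 2 = 2
P(4) = 3*2 - 2*2 - 2 = 0
P(5) = 3*0 - 2*2 - 2 = -6

-6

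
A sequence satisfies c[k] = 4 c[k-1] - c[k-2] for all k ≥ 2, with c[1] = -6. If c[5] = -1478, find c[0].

Let c[0] = z.
c[2] = -24 - z
c[3] = -90 - 4z
c[4] = -336 - 15z
c[5] = -1254 - 56z
So -1254 - 56z = -1478, giving z = 4.

4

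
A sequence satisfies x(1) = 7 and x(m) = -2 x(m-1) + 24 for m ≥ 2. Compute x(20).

524296

The fixed point is 24/(1 + 2) = 8, so x(m) - 8 = -2(x(m-1) - 8).
Hence x(m) = -1·(-2)^{m-1} + 8.
x(20) = -1·(-2)^{19} + 8 = -1·-524288 + 8 = 524296.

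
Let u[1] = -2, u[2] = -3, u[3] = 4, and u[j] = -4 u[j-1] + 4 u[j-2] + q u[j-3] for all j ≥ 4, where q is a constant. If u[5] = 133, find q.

u[4] = -28 - 2q
u[5] = 128 + 5q
So 128 + 5q = 133, giving q = 1.

1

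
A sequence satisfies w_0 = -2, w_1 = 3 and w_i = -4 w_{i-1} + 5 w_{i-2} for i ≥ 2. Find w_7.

65103

w_2 = -4·3 + 5·(-2) = -22
w_3 = -4·(-22) + 5·3 = 103
w_4 = -4·103 + 5·(-22) = -522
w_5 = -4·(-522) + 5·103 = 2603
w_6 = -4·2603 + 5·(-522) = -13022
w_7 = -4·(-13022) + 5·2603 = 65103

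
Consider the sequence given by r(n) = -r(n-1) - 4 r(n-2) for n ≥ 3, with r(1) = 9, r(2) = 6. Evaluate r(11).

r(3) = -6 - 4·9 = -42
r(4) = -(-42) - 4·6 = 18
r(5) = -18 - 4·(-42) = 150
r(6) = -150 - 4·18 = -222
r(7) = -(-222) - 4·150 = -378
r(8) = -(-378) - 4·(-222) = 1266
r(9) = -1266 - 4·(-378) = 246
r(10) = -246 - 4·1266 = -5310
r(11) = -(-5310) - 4·246 = 4326

4326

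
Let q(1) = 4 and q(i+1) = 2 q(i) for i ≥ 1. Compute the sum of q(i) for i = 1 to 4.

q(2) = 2*4 = 8
q(3) = 2*8 = 16
q(4) = 2*16 = 32
Sum = 4 + 8 + 16 + 32 = 60

60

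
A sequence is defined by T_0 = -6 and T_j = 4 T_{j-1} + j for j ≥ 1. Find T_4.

-1424

T_1 = 4*(-6) + 1 = -23
T_2 = 4*(-23) + 2 = -90
T_3 = 4*(-90) + 3 = -357
T_4 = 4*(-357) + 4 = -1424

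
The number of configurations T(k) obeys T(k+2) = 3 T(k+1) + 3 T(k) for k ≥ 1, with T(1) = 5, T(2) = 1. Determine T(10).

175041

T(3) = 3(1) + 3(5) = 18
T(4) = 3(18) + 3(1) = 57
T(5) = 3(57) + 3(18) = 225
T(6) = 3(225) + 3(57) = 846
T(7) = 3(846) + 3(225) = 3213
T(8) = 3(3213) + 3(846) = 12177
T(9) = 3(12177) + 3(3213) = 46170
T(10) = 3(46170) + 3(12177) = 175041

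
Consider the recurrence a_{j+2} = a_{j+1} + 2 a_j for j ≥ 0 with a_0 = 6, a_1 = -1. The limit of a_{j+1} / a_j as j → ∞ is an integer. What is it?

The characteristic equation is r^2 - r - 2 = 0, which factors as (r - 2)(r + 1) = 0.
So the roots are 2 and -1. Since |2| > |-1| and the coefficient of 2^j is non-zero, the ratio tends to 2.

2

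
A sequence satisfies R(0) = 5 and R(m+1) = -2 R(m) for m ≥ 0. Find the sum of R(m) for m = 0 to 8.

855

R(1) = -2(5) = -10
R(2) = -2(-10) = 20
R(3) = -2(20) = -40
R(4) = -2(-40) = 80
R(5) = -2(80) = -160
R(6) = -2(-160) = 320
R(7) = -2(320) = -640
R(8) = -2(-640) = 1280
Sum = 5 + (-10) + 20 + (-40) + 80 + (-160) + 320 + (-640) + 1280 = 855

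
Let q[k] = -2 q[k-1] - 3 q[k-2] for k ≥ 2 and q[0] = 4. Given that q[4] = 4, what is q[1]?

4

Let q[1] = v.
q[2] = -12 - 2v
q[3] = 24 + v
q[4] = -12 + 4v
So -12 + 4v = 4, giving v = 4.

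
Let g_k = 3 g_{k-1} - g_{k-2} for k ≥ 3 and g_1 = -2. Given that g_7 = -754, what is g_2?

-6

Let g_2 = v.
g_3 = 2 + 3v
g_4 = 6 + 8v
g_5 = 16 + 21v
g_6 = 42 + 55v
g_7 = 110 + 144v
So 110 + 144v = -754, giving v = -6.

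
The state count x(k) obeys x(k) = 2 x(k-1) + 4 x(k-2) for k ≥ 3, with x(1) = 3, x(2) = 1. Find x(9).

12672

x(3) = 2*1 + 4*3 = 14
x(4) = 2*14 + 4*1 = 32
x(5) = 2*32 + 4*14 = 120
x(6) = 2*120 + 4*32 = 368
x(7) = 2*368 + 4*120 = 1216
x(8) = 2*1216 + 4*368 = 3904
x(9) = 2*3904 + 4*1216 = 12672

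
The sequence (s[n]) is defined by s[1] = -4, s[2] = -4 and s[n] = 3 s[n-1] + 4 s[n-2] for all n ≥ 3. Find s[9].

-104860

s[3] = 3(-4) + 4(-4) = -28
s[4] = 3(-28) + 4(-4) = -100
s[5] = 3(-100) + 4(-28) = -412
s[6] = 3(-412) + 4(-100) = -1636
s[7] = 3(-1636) + 4(-412) = -6556
s[8] = 3(-6556) + 4(-1636) = -26212
s[9] = 3(-26212) + 4(-6556) = -104860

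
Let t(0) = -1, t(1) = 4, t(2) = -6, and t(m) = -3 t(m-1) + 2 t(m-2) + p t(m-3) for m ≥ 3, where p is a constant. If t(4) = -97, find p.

t(3) = 26 - p
t(4) = -90 + 7p
So -90 + 7p = -97, giving p = -1.

-1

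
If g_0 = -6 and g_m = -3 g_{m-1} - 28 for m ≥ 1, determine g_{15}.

-14348914

The fixed point is -28/(1 + 3) = -7, so g_m + 7 = -3(g_{m-1} + 7).
Hence g_m = 1·(-3)^m - 7.
g_{15} = 1·(-3)^{15} - 7 = 1·-14348907 - 7 = -14348914.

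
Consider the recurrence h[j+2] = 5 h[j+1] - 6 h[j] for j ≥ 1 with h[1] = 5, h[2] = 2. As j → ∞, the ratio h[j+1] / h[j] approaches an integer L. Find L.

3

The characteristic equation is r^2 - 5r + 6 = 0, which factors as (r - 3)(r - 2) = 0.
So the roots are 3 and 2. Since |3| > |2| and the coefficient of 3^j is non-zero, the ratio tends to 3.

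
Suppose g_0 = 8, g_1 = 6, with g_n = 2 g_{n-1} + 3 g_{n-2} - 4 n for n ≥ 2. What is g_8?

14776

g_2 = 2(6) + 3(8) - 8 = 28
g_3 = 2(28) + 3(6) - 12 = 62
g_4 = 2(62) + 3(28) - 16 = 192
g_5 = 2(192) + 3(62) - 20 = 550
g_6 = 2(550) + 3(192) - 24 = 1652
g_7 = 2(1652) + 3(550) - 28 = 4926
g_8 = 2(4926) + 3(1652) - 32 = 14776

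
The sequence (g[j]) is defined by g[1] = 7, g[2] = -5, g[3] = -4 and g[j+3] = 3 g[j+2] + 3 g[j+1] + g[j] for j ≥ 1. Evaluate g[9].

g[4] = 3*(-4) + 3*(-5) + 7 = -20
g[5] = 3*(-20) + 3*(-4) + (-5) = -77
g[6] = 3*(-77) + 3*(-20) + (-4) = -295
g[7] = 3*(-295) + 3*(-77) + (-20) = -1136
g[8] = 3*(-1136) + 3*(-295) + (-77) = -4370
g[9] = 3*(-4370) + 3*(-1136) + (-295) = -16813

-16813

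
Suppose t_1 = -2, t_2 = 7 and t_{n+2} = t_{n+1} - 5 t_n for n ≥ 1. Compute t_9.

t_3 = 7 - 5*(-2) = 17
t_4 = 17 - 5*7 = -18
t_5 = (-18) - 5*17 = -103
t_6 = (-103) - 5*(-18) = -13
t_7 = (-13) - 5*(-103) = 502
t_8 = 502 - 5*(-13) = 567
t_9 = 567 - 5*502 = -1943

-1943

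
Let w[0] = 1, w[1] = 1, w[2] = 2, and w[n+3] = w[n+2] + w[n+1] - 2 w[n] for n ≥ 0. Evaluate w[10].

1

w[3] = 2 + 1 - 2*1 = 1
w[4] = 1 + 2 - 2*1 = 1
w[5] = 1 + 1 - 2*2 = -2
w[6] = (-2) + 1 - 2*1 = -3
w[7] = (-3) + (-2) - 2*1 = -7
w[8] = (-7) + (-3) - 2*(-2) = -6
w[9] = (-6) + (-7) - 2*(-3) = -7
w[10] = (-7) + (-6) - 2*(-7) = 1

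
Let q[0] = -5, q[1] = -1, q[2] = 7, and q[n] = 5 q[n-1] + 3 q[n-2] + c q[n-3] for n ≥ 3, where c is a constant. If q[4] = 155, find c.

q[3] = 32 - 5c
q[4] = 181 - 26c
So 181 - 26c = 155, giving c = 1.

1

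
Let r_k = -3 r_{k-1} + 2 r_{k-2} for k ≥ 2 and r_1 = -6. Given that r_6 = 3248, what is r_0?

1

Let r_0 = y.
r_2 = 18 + 2y
r_3 = -66 - 6y
r_4 = 234 + 22y
r_5 = -834 - 78y
r_6 = 2970 + 278y
So 2970 + 278y = 3248, giving y = 1.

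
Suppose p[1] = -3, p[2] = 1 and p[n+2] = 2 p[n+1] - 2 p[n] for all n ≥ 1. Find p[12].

224

p[3] = 2(1) - 2(-3) = 8
p[4] = 2(8) - 2(1) = 14
p[5] = 2(14) - 2(8) = 12
p[6] = 2(12) - 2(14) = -4
p[7] = 2(-4) - 2(12) = -32
p[8] = 2(-32) - 2(-4) = -56
p[9] = 2(-56) - 2(-32) = -48
p[10] = 2(-48) - 2(-56) = 16
p[11] = 2(16) - 2(-48) = 128
p[12] = 2(128) - 2(16) = 224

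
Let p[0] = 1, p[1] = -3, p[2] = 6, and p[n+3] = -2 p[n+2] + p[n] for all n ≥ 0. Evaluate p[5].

p[3] = -2*6 + 1 = -11
p[4] = -2*(-11) + (-3) = 19
p[5] = -2*19 + 6 = -32

-32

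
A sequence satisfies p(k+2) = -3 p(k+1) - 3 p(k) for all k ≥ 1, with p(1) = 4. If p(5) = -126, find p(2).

6

Let p(2) = z.
p(3) = -12 - 3z
p(4) = 36 + 6z
p(5) = -72 - 9z
So -72 - 9z = -126, giving z = 6.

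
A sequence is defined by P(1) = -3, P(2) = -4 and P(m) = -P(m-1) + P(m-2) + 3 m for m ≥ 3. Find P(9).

132

P(3) = -(-4) + (-3) + 9 = 10
P(4) = -10 + (-4) + 12 = -2
P(5) = -(-2) + 10 + 15 = 27
P(6) = -27 + (-2) + 18 = -11
P(7) = -(-11) + 27 + 21 = 59
P(8) = -59 + (-11) + 24 = -46
P(9) = -(-46) + 59 + 27 = 132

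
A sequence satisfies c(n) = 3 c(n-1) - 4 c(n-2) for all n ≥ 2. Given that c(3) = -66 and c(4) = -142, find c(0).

Rearranging, c(n-2) = (c(n) - 3 c(n-1)) / -4.
c(2) = (-142 - 3*(-66)) / -4 = 56/-4 = -14
c(1) = (-66 - 3*(-14)) / -4 = -24/-4 = 6
c(0) = (-14 - 3*6) / -4 = -32/-4 = 8

8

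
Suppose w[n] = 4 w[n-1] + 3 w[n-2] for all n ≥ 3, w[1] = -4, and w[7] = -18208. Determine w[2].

-7

Let w[2] = v.
w[3] = -12 + 4v
w[4] = -48 + 19v
w[5] = -228 + 88v
w[6] = -1056 + 409v
w[7] = -4908 + 1900v
So -4908 + 1900v = -18208, giving v = -7.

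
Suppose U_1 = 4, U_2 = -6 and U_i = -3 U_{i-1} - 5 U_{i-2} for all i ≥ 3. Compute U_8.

-1014

U_3 = -3*(-6) - 5*4 = -2
U_4 = -3*(-2) - 5*(-6) = 36
U_5 = -3*36 - 5*(-2) = -98
U_6 = -3*(-98) - 5*36 = 114
U_7 = -3*114 - 5*(-98) = 148
U_8 = -3*148 - 5*114 = -1014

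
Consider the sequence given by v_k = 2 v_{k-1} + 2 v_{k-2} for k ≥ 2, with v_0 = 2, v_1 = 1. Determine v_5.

108

v_2 = 2(1) + 2(2) = 6
v_3 = 2(6) + 2(1) = 14
v_4 = 2(14) + 2(6) = 40
v_5 = 2(40) + 2(14) = 108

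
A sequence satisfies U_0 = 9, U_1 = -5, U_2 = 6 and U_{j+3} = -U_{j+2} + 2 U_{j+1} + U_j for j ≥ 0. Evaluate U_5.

-22

U_3 = -6 + 2*(-5) + 9 = -7
U_4 = -(-7) + 2*6 + (-5) = 14
U_5 = -14 + 2*(-7) + 6 = -22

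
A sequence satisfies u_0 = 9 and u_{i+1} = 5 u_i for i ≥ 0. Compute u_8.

3515625

u_1 = 5(9) = 45
u_2 = 5(45) = 225
u_3 = 5(225) = 1125
u_4 = 5(1125) = 5625
u_5 = 5(5625) = 28125
u_6 = 5(28125) = 140625
u_7 = 5(140625) = 703125
u_8 = 5(703125) = 3515625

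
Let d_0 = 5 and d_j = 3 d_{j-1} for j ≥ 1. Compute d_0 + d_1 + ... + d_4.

605

d_1 = 3(5) = 15
d_2 = 3(15) = 45
d_3 = 3(45) = 135
d_4 = 3(135) = 405
Sum = 5 + 15 + 45 + 135 + 405 = 605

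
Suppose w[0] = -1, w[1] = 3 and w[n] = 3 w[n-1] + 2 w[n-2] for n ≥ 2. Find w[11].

691707

w[2] = 3·3 + 2·(-1) = 7
w[3] = 3·7 + 2·3 = 27
w[4] = 3·27 + 2·7 = 95
w[5] = 3·95 + 2·27 = 339
w[6] = 3·339 + 2·95 = 1207
w[7] = 3·1207 + 2·339 = 4299
w[8] = 3·4299 + 2·1207 = 15311
w[9] = 3·15311 + 2·4299 = 54531
w[10] = 3·54531 + 2·15311 = 194215
w[11] = 3·194215 + 2·54531 = 691707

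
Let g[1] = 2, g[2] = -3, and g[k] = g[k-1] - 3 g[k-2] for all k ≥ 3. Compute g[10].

432

g[3] = (-3) - 3*2 = -9
g[4] = (-9) - 3*(-3) = 0
g[5] = 0 - 3*(-9) = 27
g[6] = 27 - 3*0 = 27
g[7] = 27 - 3*27 = -54
g[8] = (-54) - 3*27 = -135
g[9] = (-135) - 3*(-54) = 27
g[10] = 27 - 3*(-135) = 432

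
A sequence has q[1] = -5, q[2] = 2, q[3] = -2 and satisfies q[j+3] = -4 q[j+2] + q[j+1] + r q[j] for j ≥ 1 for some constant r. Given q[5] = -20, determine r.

1

q[4] = 10 - 5r
q[5] = -42 + 22r
So -42 + 22r = -20, giving r = 1.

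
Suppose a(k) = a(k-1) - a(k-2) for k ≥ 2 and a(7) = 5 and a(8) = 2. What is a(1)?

5

Rearranging, a(k-2) = -(a(k) - a(k-1)).
a(6) = -(2 - 5) = 3
a(5) = -(5 - 3) = -2
a(4) = -(3 - (-2)) = -5
a(3) = -(-2 - (-5)) = -3
a(2) = -(-5 - (-3)) = 2
a(1) = -(-3 - 2) = 5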